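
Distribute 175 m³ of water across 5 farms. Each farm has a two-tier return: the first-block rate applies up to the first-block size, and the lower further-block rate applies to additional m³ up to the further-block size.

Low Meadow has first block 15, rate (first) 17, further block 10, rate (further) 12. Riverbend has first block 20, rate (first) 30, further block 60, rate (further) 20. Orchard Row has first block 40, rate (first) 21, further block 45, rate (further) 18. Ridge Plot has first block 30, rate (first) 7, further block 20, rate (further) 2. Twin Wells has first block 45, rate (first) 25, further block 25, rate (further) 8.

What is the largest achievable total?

Order all 10 blocks by rate: Riverbend/T1 30 > Twin Wells/T1 25 > Orchard Row/T1 21 > Riverbend/T2 20 > Orchard Row/T2 18 > Low Meadow/T1 17 > Low Meadow/T2 12 > Twin Wells/T2 8 > Ridge Plot/T1 7 > Ridge Plot/T2 2.
Fill Riverbend T1 block (20 at 30) → 155 left.
Twin Wells T1 at 25: fill all 45 → 110 left.
Fill Orchard Row T1 block (40 at 21) → 70 left.
Riverbend/T2 (20): +60 → 10 left.
10 remain; put them into Orchard Row T2 at 18.
Total = 30×20 + 25×45 + 21×40 + 20×60 + 18×10 = 3945.

3945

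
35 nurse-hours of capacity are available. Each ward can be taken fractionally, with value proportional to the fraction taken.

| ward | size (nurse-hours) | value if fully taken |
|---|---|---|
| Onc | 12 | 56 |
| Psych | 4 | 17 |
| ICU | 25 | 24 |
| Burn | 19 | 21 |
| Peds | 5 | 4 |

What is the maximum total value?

Rank by value-to-size ratio: Onc 56/12≈4.67, Psych 17/4≈4.25, Burn 21/19≈1.11, ICU 24/25≈0.96, Peds 4/5≈0.8.
All 12 nurse-hours of Onc fit (value 56) — 23 remain.
Psych: take in full, 4 nurse-hours for value 17 — 19 left.
Burn: take in full, 19 nurse-hours for value 21 — 0 left.
Total value = 94.

94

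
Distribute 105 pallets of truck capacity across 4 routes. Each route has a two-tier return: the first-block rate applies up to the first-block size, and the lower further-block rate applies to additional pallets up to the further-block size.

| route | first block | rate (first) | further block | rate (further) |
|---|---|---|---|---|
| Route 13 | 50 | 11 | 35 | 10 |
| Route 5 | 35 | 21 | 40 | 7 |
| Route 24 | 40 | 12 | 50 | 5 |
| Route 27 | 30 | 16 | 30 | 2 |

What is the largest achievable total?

Treat each block as its own option and order by rate: Route 5/first 21 > Route 27/first 16 > Route 24/first 12 > Route 13/first 11 > Route 13/second 10 > Route 5/second 7 > Route 24/second 5 > Route 27/second 2.
Route 5/first (21): +35 — 70 left.
Route 27 first at 16: fill all 30 — 40 left.
Route 24 first at 12: fill all 40 — 0 left.
Total = 21×35 + 16×30 + 12×40 = 1695.

1695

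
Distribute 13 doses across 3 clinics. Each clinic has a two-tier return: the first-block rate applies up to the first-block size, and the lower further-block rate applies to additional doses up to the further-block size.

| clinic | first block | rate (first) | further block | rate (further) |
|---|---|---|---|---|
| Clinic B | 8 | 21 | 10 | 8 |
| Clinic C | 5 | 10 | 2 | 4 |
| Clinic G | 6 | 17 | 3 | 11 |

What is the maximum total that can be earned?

253

Rank every tier by rate: Clinic B/first 21 > Clinic G/first 17 > Clinic G/second 11 > Clinic C/first 10 > Clinic B/second 8 > Clinic C/second 4.
Fill Clinic B first block (8 at 21) ; 5 left.
Clinic G first at 17: only 5 left, fill 5.
Total = 21×8 + 17×5 = 253.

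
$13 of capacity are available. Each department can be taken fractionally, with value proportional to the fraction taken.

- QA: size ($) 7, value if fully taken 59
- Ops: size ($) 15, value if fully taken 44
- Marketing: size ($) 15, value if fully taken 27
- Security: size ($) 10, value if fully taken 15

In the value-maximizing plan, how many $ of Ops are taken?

Best value per unit of size first: QA 59/7≈8.43, Ops 44/15≈2.93, Marketing 27/15≈1.8, Security 15/10≈1.5.
QA: take in full, 7 $ for value 59 ; 6 left.
Fill the last 6 $ with part of Ops: 6/15 of it earns 17.6.

6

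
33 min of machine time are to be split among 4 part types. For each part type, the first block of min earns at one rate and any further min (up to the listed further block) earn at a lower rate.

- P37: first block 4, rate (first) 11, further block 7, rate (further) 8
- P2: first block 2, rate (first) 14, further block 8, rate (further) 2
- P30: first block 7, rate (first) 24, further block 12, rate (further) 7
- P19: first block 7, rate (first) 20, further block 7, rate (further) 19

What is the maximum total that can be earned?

561

Treat each block as its own option and order by rate: P30/first 24 > P19/first 20 > P19/second 19 > P2/first 14 > P37/first 11 > P37/second 8 > P30/second 7 > P2/second 2.
Fill P30 first block (7 at 24) ; 26 left.
Fill P19 first block (7 at 20) ; 19 left.
Fill P19 second block (7 at 19) ; 12 left.
Fill P2 first block (2 at 14) ; 10 left.
P37/first (11): +4 ; 6 left.
P37/second: +6 of 7 at 8; pool empty.
Total = 24×7 + 20×7 + 19×7 + 14×2 + 11×4 + 8×6 = 561.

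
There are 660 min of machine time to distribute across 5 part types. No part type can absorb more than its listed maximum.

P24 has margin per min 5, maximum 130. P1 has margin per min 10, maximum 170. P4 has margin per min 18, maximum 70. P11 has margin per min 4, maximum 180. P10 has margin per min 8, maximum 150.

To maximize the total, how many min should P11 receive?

Order the part types by margin per min: P4 18 > P1 10 > P10 8 > P24 5 > P11 4.
P4: +70 to 70 (cap) ; 590 left.
P1 takes 170 to reach its cap of 170 ; 420 left.
Give P10 150 to hit its cap of 150 ; 270 left.
P24 takes 130 to reach its cap of 130 ; 140 left.
Only 140 left; P11 takes them to reach 140.

140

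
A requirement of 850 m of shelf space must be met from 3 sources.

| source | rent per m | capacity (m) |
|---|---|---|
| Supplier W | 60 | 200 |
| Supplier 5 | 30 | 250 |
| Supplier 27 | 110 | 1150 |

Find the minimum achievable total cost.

Cheapest first:
Take 250 from Supplier 5 at 30 — need 600 more.
Take 200 from Supplier W at 60 — need 400 more.
Take 400 from Supplier 27 at 110 to finish.
Cost = 250×30 + 200×60 + 400×110 = 63500.

63500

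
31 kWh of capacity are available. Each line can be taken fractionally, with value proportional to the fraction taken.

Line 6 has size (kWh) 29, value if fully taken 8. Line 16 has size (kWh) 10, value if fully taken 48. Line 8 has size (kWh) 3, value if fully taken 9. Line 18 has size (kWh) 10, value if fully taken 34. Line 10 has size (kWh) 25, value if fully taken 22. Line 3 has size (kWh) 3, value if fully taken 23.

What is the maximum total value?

118.4

Sort by value density: Line 3 23/3≈7.67, Line 16 48/10≈4.8, Line 18 34/10≈3.4, Line 8 9/3≈3, Line 10 22/25≈0.88, Line 6 8/29≈0.276.
Take all of Line 3 (3 kWh, value 23) — 28 kWh left.
Line 16: take in full, 10 kWh for value 48 — 18 left.
Line 18: take in full, 10 kWh for value 34 — 8 left.
Line 8: take in full, 3 kWh for value 9 — 5 left.
5 kWh left: a 5/25 share of Line 10 gives 22×5/25 = 4.4.
Total value = 118.4.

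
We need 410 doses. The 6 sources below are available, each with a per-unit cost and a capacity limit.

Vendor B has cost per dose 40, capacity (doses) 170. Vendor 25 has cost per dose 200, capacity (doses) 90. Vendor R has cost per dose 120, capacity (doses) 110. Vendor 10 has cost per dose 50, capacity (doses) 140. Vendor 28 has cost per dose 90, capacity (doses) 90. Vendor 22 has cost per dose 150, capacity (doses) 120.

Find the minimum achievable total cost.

23100

Use sources in increasing cost order.
Vendor B (40): use full 170 → 240 doses to go.
Vendor 10 (50): use full 140 → 100 doses to go.
Vendor 28 at 90: take all 90 doses → 10 still needed.
Take 10 from Vendor R at 120 to finish.
Vendor 22, Vendor 25: unused.
Cost = 170×40 + 140×50 + 90×90 + 10×120 = 23100.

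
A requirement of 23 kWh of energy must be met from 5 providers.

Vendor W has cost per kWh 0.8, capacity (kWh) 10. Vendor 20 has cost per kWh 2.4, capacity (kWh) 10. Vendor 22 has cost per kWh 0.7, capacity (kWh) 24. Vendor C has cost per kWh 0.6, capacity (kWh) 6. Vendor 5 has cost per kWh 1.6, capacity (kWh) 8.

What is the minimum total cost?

Fill from the cheapest provider first.
Vendor C (0.6): use full 6 ; 17 kWh to go.
Vendor 22 at 0.7: take 17 of its 24 ; requirement met.
Vendor W, Vendor 5, Vendor 20: unused.
Cost = 6×0.6 + 17×0.7 = 15.5.

15.5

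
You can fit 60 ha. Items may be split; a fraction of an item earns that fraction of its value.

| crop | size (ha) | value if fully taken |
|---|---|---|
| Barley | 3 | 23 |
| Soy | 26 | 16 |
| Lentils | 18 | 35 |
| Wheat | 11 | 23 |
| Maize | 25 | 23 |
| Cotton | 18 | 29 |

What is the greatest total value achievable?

Sort by value density: Barley 23/3≈7.67, Wheat 23/11≈2.09, Lentils 35/18≈1.94, Cotton 29/18≈1.61, Maize 23/25≈0.92, Soy 16/26≈0.615.
Take all of Barley (3 ha, value 23) → 57 ha left.
All 11 ha of Wheat fit (value 23) → 46 remain.
Take all of Lentils (18 ha, value 35) → 28 ha left.
Take all of Cotton (18 ha, value 29) → 10 ha left.
10 ha left: a 10/25 share of Maize gives 23×10/25 = 9.2.
Total value = 119.2.

119.2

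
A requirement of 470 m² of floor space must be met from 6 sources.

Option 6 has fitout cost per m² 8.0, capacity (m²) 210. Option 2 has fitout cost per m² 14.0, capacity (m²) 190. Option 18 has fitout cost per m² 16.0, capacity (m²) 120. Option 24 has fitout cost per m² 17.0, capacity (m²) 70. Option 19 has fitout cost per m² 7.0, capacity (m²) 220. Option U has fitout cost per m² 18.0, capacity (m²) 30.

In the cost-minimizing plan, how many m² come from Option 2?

40

Use sources in increasing cost order.
Take 220 from Option 19 at 7.0 — need 250 more.
Option 6 (8.0): use full 210 — 40 m² to go.
Option 2 (14.0): take the remaining 40 — done.
Option 18, Option 24, Option U: unused.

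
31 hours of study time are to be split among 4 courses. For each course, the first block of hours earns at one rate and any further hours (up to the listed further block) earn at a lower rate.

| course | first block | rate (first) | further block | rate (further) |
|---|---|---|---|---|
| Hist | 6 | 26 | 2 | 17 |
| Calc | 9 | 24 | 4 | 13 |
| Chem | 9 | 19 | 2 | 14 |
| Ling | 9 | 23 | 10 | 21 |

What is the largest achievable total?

726

Order all 8 blocks by rate: Hist/T1 26 > Calc/T1 24 > Ling/T1 23 > Ling/T2 21 > Chem/T1 19 > Hist/T2 17 > Chem/T2 14 > Calc/T2 13.
Hist T1 at 26: fill all 6 — 25 left.
Calc/T1 (24): +9 — 16 left.
Ling T1 at 23: fill all 9 — 7 left.
Ling/T2: +7 of 10 at 21; pool empty.
Total = 26×6 + 24×9 + 23×9 + 21×7 = 726.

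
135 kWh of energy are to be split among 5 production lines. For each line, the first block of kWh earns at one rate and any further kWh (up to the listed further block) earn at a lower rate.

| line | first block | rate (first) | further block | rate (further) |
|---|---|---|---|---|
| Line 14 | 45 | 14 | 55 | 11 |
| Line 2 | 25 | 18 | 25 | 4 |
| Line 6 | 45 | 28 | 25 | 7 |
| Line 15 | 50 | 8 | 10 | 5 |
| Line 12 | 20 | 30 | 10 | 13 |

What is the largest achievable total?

Treat each block as its own option and order by rate: Line 12/first 30 > Line 6/first 28 > Line 2/first 18 > Line 14/first 14 > Line 12/second 13 > Line 14/second 11 > Line 15/first 8 > Line 6/second 7 > Line 15/second 5 > Line 2/second 4.
Line 12 first at 30: fill all 20 — 115 left.
Line 6 first at 28: fill all 45 — 70 left.
Fill Line 2 first block (25 at 18) — 45 left.
Fill Line 14 first block (45 at 14) — 0 left.
Total = 30×20 + 28×45 + 18×25 + 14×45 = 2940.

2940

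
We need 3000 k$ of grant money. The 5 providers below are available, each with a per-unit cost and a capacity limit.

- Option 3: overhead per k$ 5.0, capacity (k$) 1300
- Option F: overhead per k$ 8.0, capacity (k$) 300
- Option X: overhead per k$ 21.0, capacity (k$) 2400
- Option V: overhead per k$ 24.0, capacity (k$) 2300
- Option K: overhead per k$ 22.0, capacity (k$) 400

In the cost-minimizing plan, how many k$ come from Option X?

Fill from the cheapest provider first.
Take 1300 from Option 3 at 5.0 ; need 1700 more.
Take 300 from Option F at 8.0 ; need 1400 more.
Option X at 21.0: take 1400 of its 2400 ; requirement met.
Option K, Option V: unused.

1400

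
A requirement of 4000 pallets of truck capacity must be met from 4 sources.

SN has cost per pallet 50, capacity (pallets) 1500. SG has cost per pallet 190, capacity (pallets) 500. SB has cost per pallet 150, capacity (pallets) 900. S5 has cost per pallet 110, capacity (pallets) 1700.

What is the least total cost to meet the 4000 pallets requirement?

382000

Use sources in increasing cost order.
SN at 50: take all 1500 pallets → 2500 still needed.
S5 at 110: take all 1700 pallets → 800 still needed.
SB at 150: take 800 of its 900 → requirement met.
SG: unused.
Cost = 1500×50 + 1700×110 + 800×150 = 382000.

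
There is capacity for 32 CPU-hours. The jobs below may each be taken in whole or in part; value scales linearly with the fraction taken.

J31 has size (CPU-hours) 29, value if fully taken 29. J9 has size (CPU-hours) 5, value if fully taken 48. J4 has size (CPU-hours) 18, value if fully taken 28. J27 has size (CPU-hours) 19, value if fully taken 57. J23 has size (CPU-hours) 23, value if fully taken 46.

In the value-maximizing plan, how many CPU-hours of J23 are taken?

Best value per unit of size first: J9 48/5≈9.6, J27 57/19≈3, J23 46/23≈2, J4 28/18≈1.56, J31 29/29≈1.
Take all of J9 (5 CPU-hours, value 48) — 27 CPU-hours left.
Take all of J27 (19 CPU-hours, value 57) — 8 CPU-hours left.
Only 8 CPU-hours remain; take 8/23 of J23 for value 46×8/23 = 16.

8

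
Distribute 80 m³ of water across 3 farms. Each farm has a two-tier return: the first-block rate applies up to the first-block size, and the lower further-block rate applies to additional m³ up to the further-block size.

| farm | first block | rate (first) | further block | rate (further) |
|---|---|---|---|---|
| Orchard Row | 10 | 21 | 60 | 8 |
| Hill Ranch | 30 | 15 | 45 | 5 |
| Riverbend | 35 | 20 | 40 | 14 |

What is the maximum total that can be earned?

Rank every tier by rate: Orchard Row/first 21 > Riverbend/first 20 > Hill Ranch/first 15 > Riverbend/second 14 > Orchard Row/second 8 > Hill Ranch/second 5.
Orchard Row first at 21: fill all 10 → 70 left.
Riverbend first at 20: fill all 35 → 35 left.
Hill Ranch/first (15): +30 → 5 left.
Riverbend/second: +5 of 40 at 14; pool empty.
Total = 21×10 + 20×35 + 15×30 + 14×5 = 1430.

1430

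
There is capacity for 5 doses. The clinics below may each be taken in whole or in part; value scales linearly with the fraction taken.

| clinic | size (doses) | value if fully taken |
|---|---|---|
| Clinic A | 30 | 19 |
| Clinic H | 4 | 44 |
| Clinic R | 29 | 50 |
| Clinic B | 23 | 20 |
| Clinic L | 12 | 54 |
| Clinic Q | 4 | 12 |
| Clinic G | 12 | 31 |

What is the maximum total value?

48.5

Sort by value density: Clinic H 44/4≈11, Clinic L 54/12≈4.5, Clinic Q 12/4≈3, Clinic G 31/12≈2.58, Clinic R 50/29≈1.72, Clinic B 20/23≈0.87, Clinic A 19/30≈0.633.
Take all of Clinic H (4 doses, value 44) → 1 doses left.
1 doses left: a 1/12 share of Clinic L gives 54×1/12 = 4.5.
Total value = 48.5.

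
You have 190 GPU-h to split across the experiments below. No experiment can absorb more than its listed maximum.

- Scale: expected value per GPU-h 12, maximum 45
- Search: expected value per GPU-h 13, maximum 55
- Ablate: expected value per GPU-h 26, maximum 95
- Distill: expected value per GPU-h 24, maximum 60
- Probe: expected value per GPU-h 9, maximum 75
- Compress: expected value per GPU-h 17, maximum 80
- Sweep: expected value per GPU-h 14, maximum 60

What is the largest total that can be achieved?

4505

Rank by expected value per GPU-h: Ablate 26 > Distill 24 > Compress 17 > Sweep 14 > Search 13 > Scale 12 > Probe 9.
Give Ablate 95 to hit its cap of 95 — 95 left.
Distill: +60 to 60 (cap) — 35 left.
Compress has room for 80 but only 35 remain, so it gets 35.
Total = 26×95 + 24×60 + 17×35 = 4505.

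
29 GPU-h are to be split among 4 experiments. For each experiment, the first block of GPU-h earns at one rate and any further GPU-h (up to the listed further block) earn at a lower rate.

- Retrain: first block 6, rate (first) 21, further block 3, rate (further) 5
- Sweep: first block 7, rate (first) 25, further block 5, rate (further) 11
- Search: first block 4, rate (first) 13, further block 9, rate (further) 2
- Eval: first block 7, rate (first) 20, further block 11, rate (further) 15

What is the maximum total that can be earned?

Order all 8 blocks by rate: Sweep/tier1 25 > Retrain/tier1 21 > Eval/tier1 20 > Eval/tier2 15 > Search/tier1 13 > Sweep/tier2 11 > Retrain/tier2 5 > Search/tier2 2.
Sweep tier1 at 25: fill all 7 → 22 left.
Retrain/tier1 (21): +6 → 16 left.
Eval/tier1 (20): +7 → 9 left.
9 remain; put them into Eval tier2 at 15.
Total = 25×7 + 21×6 + 20×7 + 15×9 = 576.

576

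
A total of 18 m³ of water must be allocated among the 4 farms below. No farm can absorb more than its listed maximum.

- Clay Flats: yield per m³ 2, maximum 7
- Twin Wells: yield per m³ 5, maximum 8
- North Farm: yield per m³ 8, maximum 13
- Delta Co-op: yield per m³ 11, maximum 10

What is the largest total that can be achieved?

Highest yield per m³ first: Delta Co-op 11 > North Farm 8 > Twin Wells 5 > Clay Flats 2.
Give Delta Co-op 10 to hit its cap of 10 — 8 left.
North Farm: +8 (room for 13) → 8. Pool exhausted.
Total = 8×8 + 11×10 = 174.

174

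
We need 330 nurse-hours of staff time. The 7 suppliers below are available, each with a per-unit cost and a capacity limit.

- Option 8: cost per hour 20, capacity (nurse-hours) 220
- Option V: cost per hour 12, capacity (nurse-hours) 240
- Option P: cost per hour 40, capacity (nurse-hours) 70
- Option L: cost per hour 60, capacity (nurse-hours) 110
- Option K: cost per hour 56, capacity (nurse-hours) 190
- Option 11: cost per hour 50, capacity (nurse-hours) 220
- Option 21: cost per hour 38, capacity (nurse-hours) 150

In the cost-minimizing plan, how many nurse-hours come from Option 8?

90

Cheapest first:
Take 240 from Option V at 12 — need 90 more.
Option 8 (20): take the remaining 90 — done.
Option 21, Option P, Option 11, Option K, Option L: unused.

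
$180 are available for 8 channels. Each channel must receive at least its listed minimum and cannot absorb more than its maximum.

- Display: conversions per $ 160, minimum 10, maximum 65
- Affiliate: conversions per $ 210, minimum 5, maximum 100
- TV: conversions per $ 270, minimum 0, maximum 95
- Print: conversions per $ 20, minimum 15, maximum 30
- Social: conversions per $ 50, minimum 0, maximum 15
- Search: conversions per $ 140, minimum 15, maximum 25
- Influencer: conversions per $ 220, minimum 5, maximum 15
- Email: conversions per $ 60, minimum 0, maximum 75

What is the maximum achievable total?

39250

Meeting every minimum uses 10+5+0+15+0+15+5+0 = 50 $, leaving 130.
Order the channels by conversions per $: TV 270 > Influencer 220 > Affiliate 210 > Display 160 > Search 140 > Email 60 > Social 50 > Print 20.
Give TV 95 more to hit its cap of 95 — 35 left.
Influencer: +10 to 15 (cap) — 25 left.
Only 25 left; Affiliate takes them to reach 30.
Total = 160×10 + 210×30 + 270×95 + 20×15 + 140×15 + 220×15 = 39250.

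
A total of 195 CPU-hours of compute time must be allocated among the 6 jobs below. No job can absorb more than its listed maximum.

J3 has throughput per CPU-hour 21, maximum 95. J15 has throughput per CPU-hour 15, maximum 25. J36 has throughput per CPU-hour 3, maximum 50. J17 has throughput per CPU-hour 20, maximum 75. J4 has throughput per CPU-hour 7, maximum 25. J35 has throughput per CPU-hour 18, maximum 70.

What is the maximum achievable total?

3945

Rank by throughput per CPU-hour: J3 21 > J17 20 > J35 18 > J15 15 > J4 7 > J36 3.
J3: +95 to 95 (cap) — 100 left.
J17 takes 75 to reach its cap of 75 — 25 left.
J35 has room for 70 but only 25 remain, so it gets 25.
Total = 21×95 + 20×75 + 18×25 = 3945.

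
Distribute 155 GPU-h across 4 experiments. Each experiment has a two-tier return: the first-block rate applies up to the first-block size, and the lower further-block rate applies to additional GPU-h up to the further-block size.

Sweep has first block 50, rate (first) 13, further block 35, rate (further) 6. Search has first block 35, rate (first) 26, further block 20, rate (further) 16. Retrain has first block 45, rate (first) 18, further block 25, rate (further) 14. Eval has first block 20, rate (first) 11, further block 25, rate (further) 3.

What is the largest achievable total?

Order all 8 blocks by rate: Search/first 26 > Retrain/first 18 > Search/second 16 > Retrain/second 14 > Sweep/first 13 > Eval/first 11 > Sweep/second 6 > Eval/second 3.
Search/first (26): +35 → 120 left.
Retrain/first (18): +45 → 75 left.
Search second at 16: fill all 20 → 55 left.
Retrain second at 14: fill all 25 → 30 left.
30 remain; put them into Sweep first at 13.
Total = 26×35 + 18×45 + 16×20 + 14×25 + 13×30 = 2780.

2780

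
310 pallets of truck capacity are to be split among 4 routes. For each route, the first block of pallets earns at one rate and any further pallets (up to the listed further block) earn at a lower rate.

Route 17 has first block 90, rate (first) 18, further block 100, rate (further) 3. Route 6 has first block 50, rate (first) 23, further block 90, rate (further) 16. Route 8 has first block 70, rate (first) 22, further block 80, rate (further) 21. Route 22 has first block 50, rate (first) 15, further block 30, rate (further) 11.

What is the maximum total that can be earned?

Order all 8 blocks by rate: Route 6/T1 23 > Route 8/T1 22 > Route 8/T2 21 > Route 17/T1 18 > Route 6/T2 16 > Route 22/T1 15 > Route 22/T2 11 > Route 17/T2 3.
Route 6/T1 (23): +50 — 260 left.
Route 8/T1 (22): +70 — 190 left.
Route 8 T2 at 21: fill all 80 — 110 left.
Route 17/T1 (18): +90 — 20 left.
Route 6 T2 at 16: only 20 left, fill 20.
Total = 23×50 + 22×70 + 21×80 + 18×90 + 16×20 = 6310.

6310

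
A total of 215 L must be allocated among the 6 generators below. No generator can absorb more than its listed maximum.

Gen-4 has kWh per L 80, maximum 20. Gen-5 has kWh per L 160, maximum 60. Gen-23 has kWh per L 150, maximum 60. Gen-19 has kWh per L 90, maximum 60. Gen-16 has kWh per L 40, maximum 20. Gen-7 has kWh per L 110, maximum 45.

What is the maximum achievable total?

Rank by kWh per L: Gen-5 160 > Gen-23 150 > Gen-7 110 > Gen-19 90 > Gen-4 80 > Gen-16 40.
Give Gen-5 60 to hit its cap of 60 ; 155 left.
Gen-23 takes 60 to reach its cap of 60 ; 95 left.
Gen-7 takes 45 to reach its cap of 45 ; 50 left.
Only 50 left; Gen-19 takes them to reach 50.
Total = 160×60 + 150×60 + 90×50 + 110×45 = 28050.

28050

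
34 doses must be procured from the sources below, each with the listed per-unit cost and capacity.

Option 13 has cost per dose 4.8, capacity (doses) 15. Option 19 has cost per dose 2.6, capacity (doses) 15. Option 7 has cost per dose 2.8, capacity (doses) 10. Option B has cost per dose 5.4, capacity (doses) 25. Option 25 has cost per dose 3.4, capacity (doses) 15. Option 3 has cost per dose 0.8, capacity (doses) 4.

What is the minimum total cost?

87.2

Cheapest first:
Option 3 (0.8): use full 4 → 30 doses to go.
Option 19 (2.6): use full 15 → 15 doses to go.
Option 7 (2.8): use full 10 → 5 doses to go.
Option 25 (3.4): take the remaining 5 → done.
Option 13, Option B: unused.
Cost = 4×0.8 + 15×2.6 + 10×2.8 + 5×3.4 = 87.2.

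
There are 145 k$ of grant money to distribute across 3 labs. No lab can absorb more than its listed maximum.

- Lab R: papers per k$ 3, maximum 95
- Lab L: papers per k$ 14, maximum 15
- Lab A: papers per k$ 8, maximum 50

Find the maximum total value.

850

Rank by papers per k$: Lab L 14 > Lab A 8 > Lab R 3.
Lab L takes 15 to reach its cap of 15 — 130 left.
Lab A takes 50 to reach its cap of 50 — 80 left.
Only 80 left; Lab R takes them to reach 80.
Total = 3×80 + 14×15 + 8×50 = 850.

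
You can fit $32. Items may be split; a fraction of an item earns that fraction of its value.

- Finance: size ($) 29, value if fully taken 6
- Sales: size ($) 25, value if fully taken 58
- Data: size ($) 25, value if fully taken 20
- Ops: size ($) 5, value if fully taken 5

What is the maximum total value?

64.6

Best value per unit of size first: Sales 58/25≈2.32, Ops 5/5≈1, Data 20/25≈0.8, Finance 6/29≈0.207.
Sales: take in full, 25 $ for value 58 ; 7 left.
Ops: take in full, 5 $ for value 5 ; 2 left.
Fill the last 2 $ with part of Data: 2/25 of it earns 1.6.
Total value = 64.6.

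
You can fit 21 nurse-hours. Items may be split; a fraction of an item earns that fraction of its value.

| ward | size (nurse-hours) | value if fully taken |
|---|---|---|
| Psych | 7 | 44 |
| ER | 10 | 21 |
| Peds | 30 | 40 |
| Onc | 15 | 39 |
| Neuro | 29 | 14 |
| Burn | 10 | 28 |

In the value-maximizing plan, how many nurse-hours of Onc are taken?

Best value per unit of size first: Psych 44/7≈6.29, Burn 28/10≈2.8, Onc 39/15≈2.6, ER 21/10≈2.1, Peds 40/30≈1.33, Neuro 14/29≈0.483.
All 7 nurse-hours of Psych fit (value 44) — 14 remain.
Burn: take in full, 10 nurse-hours for value 28 — 4 left.
Only 4 nurse-hours remain; take 4/15 of Onc for value 39×4/15 = 10.4.

4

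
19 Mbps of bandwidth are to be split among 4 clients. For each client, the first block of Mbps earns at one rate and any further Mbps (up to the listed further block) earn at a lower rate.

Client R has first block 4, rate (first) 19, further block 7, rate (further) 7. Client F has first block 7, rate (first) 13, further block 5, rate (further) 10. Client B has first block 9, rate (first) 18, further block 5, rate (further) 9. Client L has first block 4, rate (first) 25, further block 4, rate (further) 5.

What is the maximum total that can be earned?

Treat each block as its own option and order by rate: Client L/first 25 > Client R/first 19 > Client B/first 18 > Client F/first 13 > Client F/second 10 > Client B/second 9 > Client R/second 7 > Client L/second 5.
Fill Client L first block (4 at 25) ; 15 left.
Client R/first (19): +4 ; 11 left.
Client B first at 18: fill all 9 ; 2 left.
Client F/first: +2 of 7 at 13; pool empty.
Total = 25×4 + 19×4 + 18×9 + 13×2 = 364.

364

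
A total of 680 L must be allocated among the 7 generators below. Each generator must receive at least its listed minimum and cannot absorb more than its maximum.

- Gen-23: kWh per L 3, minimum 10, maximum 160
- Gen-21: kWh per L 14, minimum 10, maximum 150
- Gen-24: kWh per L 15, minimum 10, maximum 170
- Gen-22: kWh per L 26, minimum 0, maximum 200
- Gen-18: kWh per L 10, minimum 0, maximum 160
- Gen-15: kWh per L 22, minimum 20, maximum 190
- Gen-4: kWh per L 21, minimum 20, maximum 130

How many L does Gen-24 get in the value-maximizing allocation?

Meeting every minimum uses 10+10+10+0+0+20+20 = 70 L, leaving 610.
Rank by kWh per L: Gen-22 26 > Gen-15 22 > Gen-4 21 > Gen-24 15 > Gen-21 14 > Gen-18 10 > Gen-23 3.
Gen-22 takes 200 more to reach its cap of 200 → 410 left.
Gen-15: +170 to 190 (cap) → 240 left.
Gen-4 takes 110 more to reach its cap of 130 → 130 left.
Only 130 left; Gen-24 takes them to reach 140.

140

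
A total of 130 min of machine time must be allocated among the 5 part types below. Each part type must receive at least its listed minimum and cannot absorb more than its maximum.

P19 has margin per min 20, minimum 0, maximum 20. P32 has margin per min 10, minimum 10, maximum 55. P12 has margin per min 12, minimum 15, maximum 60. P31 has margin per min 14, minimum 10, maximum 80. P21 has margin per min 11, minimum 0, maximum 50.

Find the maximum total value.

1860

Meeting every minimum uses 0+10+15+10+0 = 35 min, leaving 95.
Highest margin per min first: P19 20 > P31 14 > P12 12 > P21 11 > P32 10.
P19 takes 20 more to reach its cap of 20 → 75 left.
P31 takes 70 more to reach its cap of 80 → 5 left.
P12: +5 (room for 45) → 20. Pool exhausted.
Total = 20×20 + 10×10 + 12×20 + 14×80 = 1860.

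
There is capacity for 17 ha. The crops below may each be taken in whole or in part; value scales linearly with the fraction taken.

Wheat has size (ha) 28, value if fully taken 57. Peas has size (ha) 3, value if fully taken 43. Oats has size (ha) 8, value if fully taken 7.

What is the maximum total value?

Sort by value density: Peas 43/3≈14.3, Wheat 57/28≈2.04, Oats 7/8≈0.875.
All 3 ha of Peas fit (value 43) → 14 remain.
Only 14 ha remain; take 14/28 of Wheat for value 57×14/28 = 28.5.
Total value = 71.5.

71.5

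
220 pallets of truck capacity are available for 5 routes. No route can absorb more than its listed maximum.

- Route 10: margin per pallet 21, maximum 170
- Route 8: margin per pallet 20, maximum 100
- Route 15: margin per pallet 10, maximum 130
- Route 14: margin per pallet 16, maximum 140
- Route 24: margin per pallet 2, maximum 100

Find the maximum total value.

Highest margin per pallet first: Route 10 21 > Route 8 20 > Route 14 16 > Route 15 10 > Route 24 2.
Route 10 takes 170 to reach its cap of 170 — 50 left.
Route 8: +50 (room for 100) → 50. Pool exhausted.
Total = 21×170 + 20×50 = 4570.

4570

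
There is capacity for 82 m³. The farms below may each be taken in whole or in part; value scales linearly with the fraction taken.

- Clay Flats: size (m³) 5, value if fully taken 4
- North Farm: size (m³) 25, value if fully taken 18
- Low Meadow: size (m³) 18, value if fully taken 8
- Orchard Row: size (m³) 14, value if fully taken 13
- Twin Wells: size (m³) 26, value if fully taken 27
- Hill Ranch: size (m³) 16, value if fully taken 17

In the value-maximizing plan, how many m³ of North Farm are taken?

Sort by value density: Hill Ranch 17/16≈1.06, Twin Wells 27/26≈1.04, Orchard Row 13/14≈0.929, Clay Flats 4/5≈0.8, North Farm 18/25≈0.72, Low Meadow 8/18≈0.444.
Hill Ranch: take in full, 16 m³ for value 17 → 66 left.
Twin Wells: take in full, 26 m³ for value 27 → 40 left.
Take all of Orchard Row (14 m³, value 13) → 26 m³ left.
All 5 m³ of Clay Flats fit (value 4) → 21 remain.
21 m³ left: a 21/25 share of North Farm gives 18×21/25 = 15.12.

21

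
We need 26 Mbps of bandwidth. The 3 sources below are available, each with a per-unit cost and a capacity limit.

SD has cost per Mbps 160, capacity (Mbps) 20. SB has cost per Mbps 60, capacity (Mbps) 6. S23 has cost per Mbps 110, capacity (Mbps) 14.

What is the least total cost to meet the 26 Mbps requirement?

Use sources in increasing cost order.
Take 6 from SB at 60 ; need 20 more.
S23 (110): use full 14 ; 6 Mbps to go.
Take 6 from SD at 160 to finish.
Cost = 6×60 + 14×110 + 6×160 = 2860.

2860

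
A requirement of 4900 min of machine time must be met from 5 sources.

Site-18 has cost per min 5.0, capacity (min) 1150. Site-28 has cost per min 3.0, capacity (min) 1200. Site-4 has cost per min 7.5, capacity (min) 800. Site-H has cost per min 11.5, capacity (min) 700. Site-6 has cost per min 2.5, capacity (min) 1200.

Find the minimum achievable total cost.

24675

Use sources in increasing cost order.
Take 1200 from Site-6 at 2.5 ; need 3700 more.
Take 1200 from Site-28 at 3.0 ; need 2500 more.
Site-18 at 5.0: take all 1150 min ; 1350 still needed.
Site-4 (7.5): use full 800 ; 550 min to go.
Take 550 from Site-H at 11.5 to finish.
Cost = 1200×2.5 + 1200×3.0 + 1150×5.0 + 800×7.5 + 550×11.5 = 24675.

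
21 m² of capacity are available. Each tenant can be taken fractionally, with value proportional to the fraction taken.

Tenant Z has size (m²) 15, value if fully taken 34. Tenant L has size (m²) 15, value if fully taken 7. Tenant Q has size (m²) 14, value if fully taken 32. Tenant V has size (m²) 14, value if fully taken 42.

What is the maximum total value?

58

Best value per unit of size first: Tenant V 42/14≈3, Tenant Q 32/14≈2.29, Tenant Z 34/15≈2.27, Tenant L 7/15≈0.467.
Take all of Tenant V (14 m², value 42) — 7 m² left.
Fill the last 7 m² with part of Tenant Q: 7/14 of it earns 16.
Total value = 58.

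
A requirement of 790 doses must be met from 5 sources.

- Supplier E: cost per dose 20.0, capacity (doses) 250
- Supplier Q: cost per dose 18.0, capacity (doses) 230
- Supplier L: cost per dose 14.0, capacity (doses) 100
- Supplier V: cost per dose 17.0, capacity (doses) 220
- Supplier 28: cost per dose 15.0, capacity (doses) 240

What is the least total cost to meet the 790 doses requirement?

Fill from the cheapest source first.
Supplier L at 14.0: take all 100 doses → 690 still needed.
Supplier 28 at 15.0: take all 240 doses → 450 still needed.
Take 220 from Supplier V at 17.0 → need 230 more.
Supplier Q (18.0): use full 230 → 0 doses to go.
Supplier E: unused.
Cost = 100×14.0 + 240×15.0 + 220×17.0 + 230×18.0 = 12880.

12880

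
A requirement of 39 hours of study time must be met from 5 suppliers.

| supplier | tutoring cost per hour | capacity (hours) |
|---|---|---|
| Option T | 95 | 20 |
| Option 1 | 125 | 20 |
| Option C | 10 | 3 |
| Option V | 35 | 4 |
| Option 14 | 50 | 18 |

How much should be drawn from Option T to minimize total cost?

14

Cheapest first:
Option C at 10: take all 3 hours — 36 still needed.
Option V (35): use full 4 — 32 hours to go.
Take 18 from Option 14 at 50 — need 14 more.
Option T at 95: take 14 of its 20 — requirement met.
Option 1: unused.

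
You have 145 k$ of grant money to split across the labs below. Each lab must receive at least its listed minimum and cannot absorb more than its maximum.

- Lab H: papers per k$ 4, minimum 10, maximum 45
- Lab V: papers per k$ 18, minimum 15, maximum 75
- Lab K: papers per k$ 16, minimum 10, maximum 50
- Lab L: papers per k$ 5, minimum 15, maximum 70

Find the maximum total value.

2185

Meeting every minimum uses 10+15+10+15 = 50 k$, leaving 95.
Order the labs by papers per k$: Lab V 18 > Lab K 16 > Lab L 5 > Lab H 4.
Lab V takes 60 more to reach its cap of 75 ; 35 left.
Lab K: +35 (room for 40) → 45. Pool exhausted.
Total = 4×10 + 18×75 + 16×45 + 5×15 = 2185.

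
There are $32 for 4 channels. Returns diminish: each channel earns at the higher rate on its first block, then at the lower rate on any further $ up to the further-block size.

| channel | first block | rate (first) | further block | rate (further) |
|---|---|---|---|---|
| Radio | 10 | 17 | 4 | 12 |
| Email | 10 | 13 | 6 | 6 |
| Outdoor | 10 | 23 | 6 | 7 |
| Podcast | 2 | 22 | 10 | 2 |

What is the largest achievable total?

Order all 8 blocks by rate: Outdoor/T1 23 > Podcast/T1 22 > Radio/T1 17 > Email/T1 13 > Radio/T2 12 > Outdoor/T2 7 > Email/T2 6 > Podcast/T2 2.
Fill Outdoor T1 block (10 at 23) — 22 left.
Podcast/T1 (22): +2 — 20 left.
Fill Radio T1 block (10 at 17) — 10 left.
Fill Email T1 block (10 at 13) — 0 left.
Total = 23×10 + 22×2 + 17×10 + 13×10 = 574.

574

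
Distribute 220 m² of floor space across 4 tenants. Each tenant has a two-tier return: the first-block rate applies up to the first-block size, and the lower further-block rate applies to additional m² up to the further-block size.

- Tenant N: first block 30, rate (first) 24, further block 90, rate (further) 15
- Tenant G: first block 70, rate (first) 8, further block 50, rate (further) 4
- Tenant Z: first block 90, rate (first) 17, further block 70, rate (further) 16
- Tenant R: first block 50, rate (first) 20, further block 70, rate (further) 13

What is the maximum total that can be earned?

Rank every tier by rate: Tenant N/T1 24 > Tenant R/T1 20 > Tenant Z/T1 17 > Tenant Z/T2 16 > Tenant N/T2 15 > Tenant R/T2 13 > Tenant G/T1 8 > Tenant G/T2 4.
Fill Tenant N T1 block (30 at 24) ; 190 left.
Tenant R/T1 (20): +50 ; 140 left.
Tenant Z T1 at 17: fill all 90 ; 50 left.
Tenant Z T2 at 16: only 50 left, fill 50.
Total = 24×30 + 20×50 + 17×90 + 16×50 = 4050.

4050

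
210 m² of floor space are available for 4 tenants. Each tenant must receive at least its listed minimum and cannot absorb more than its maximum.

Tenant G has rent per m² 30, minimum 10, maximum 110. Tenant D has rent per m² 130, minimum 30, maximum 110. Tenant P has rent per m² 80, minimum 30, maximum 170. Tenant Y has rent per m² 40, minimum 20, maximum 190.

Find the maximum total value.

Meeting every minimum uses 10+30+30+20 = 90 m², leaving 120.
Highest rent per m² first: Tenant D 130 > Tenant P 80 > Tenant Y 40 > Tenant G 30.
Tenant D: +80 to 110 (cap) → 40 left.
Tenant P: +40 (room for 140) → 70. Pool exhausted.
Total = 30×10 + 130×110 + 80×70 + 40×20 = 21000.

21000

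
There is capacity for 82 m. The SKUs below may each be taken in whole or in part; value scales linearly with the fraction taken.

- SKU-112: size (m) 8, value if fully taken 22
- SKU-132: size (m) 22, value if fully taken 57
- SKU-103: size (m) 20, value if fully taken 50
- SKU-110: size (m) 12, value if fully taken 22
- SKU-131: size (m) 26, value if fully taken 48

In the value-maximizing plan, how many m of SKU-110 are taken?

Rank by value-to-size ratio: SKU-112 22/8≈2.75, SKU-132 57/22≈2.59, SKU-103 50/20≈2.5, SKU-131 48/26≈1.85, SKU-110 22/12≈1.83.
SKU-112: take in full, 8 m for value 22 — 74 left.
All 22 m of SKU-132 fit (value 57) — 52 remain.
All 20 m of SKU-103 fit (value 50) — 32 remain.
All 26 m of SKU-131 fit (value 48) — 6 remain.
Fill the last 6 m with part of SKU-110: 6/12 of it earns 11.

6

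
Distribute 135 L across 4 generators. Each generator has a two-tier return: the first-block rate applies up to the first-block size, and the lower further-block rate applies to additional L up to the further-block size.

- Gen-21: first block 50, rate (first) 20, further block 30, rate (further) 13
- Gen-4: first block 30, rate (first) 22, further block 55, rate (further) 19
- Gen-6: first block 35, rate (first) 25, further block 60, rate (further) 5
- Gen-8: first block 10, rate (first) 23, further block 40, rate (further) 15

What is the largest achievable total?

2955

Order all 8 blocks by rate: Gen-6/tier1 25 > Gen-8/tier1 23 > Gen-4/tier1 22 > Gen-21/tier1 20 > Gen-4/tier2 19 > Gen-8/tier2 15 > Gen-21/tier2 13 > Gen-6/tier2 5.
Gen-6/tier1 (25): +35 — 100 left.
Gen-8 tier1 at 23: fill all 10 — 90 left.
Gen-4 tier1 at 22: fill all 30 — 60 left.
Fill Gen-21 tier1 block (50 at 20) — 10 left.
Gen-4 tier2 at 19: only 10 left, fill 10.
Total = 25×35 + 23×10 + 22×30 + 20×50 + 19×10 = 2955.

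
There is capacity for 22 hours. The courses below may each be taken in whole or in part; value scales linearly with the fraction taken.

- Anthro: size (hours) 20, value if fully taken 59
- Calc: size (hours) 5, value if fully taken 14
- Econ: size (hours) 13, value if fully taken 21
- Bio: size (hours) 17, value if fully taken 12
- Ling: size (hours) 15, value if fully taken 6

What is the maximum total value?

Rank by value-to-size ratio: Anthro 59/20≈2.95, Calc 14/5≈2.8, Econ 21/13≈1.62, Bio 12/17≈0.706, Ling 6/15≈0.4.
Take all of Anthro (20 hours, value 59) → 2 hours left.
2 hours left: a 2/5 share of Calc gives 14×2/5 = 5.6.
Total value = 64.6.

64.6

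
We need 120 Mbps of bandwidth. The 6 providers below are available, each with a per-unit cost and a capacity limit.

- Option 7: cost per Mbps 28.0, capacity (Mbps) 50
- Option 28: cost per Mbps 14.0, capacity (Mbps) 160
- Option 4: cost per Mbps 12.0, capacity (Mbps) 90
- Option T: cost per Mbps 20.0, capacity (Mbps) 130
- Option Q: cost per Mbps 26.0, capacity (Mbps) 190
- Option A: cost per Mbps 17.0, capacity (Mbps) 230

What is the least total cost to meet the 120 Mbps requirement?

Fill from the cheapest provider first.
Take 90 from Option 4 at 12.0 — need 30 more.
Option 28 at 14.0: take 30 of its 160 — requirement met.
Option A, Option T, Option Q, Option 7: unused.
Cost = 90×12.0 + 30×14.0 = 1500.

1500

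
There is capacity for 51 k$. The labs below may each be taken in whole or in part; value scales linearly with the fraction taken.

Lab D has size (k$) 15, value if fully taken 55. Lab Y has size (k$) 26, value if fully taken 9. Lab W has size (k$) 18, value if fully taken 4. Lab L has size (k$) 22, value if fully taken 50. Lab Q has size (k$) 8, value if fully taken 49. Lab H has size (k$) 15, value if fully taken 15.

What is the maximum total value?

160

Rank by value-to-size ratio: Lab Q 49/8≈6.12, Lab D 55/15≈3.67, Lab L 50/22≈2.27, Lab H 15/15≈1, Lab Y 9/26≈0.346, Lab W 4/18≈0.222.
Lab Q: take in full, 8 k$ for value 49 ; 43 left.
All 15 k$ of Lab D fit (value 55) ; 28 remain.
Lab L: take in full, 22 k$ for value 50 ; 6 left.
6 k$ left: a 6/15 share of Lab H gives 15×6/15 = 6.
Total value = 160.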